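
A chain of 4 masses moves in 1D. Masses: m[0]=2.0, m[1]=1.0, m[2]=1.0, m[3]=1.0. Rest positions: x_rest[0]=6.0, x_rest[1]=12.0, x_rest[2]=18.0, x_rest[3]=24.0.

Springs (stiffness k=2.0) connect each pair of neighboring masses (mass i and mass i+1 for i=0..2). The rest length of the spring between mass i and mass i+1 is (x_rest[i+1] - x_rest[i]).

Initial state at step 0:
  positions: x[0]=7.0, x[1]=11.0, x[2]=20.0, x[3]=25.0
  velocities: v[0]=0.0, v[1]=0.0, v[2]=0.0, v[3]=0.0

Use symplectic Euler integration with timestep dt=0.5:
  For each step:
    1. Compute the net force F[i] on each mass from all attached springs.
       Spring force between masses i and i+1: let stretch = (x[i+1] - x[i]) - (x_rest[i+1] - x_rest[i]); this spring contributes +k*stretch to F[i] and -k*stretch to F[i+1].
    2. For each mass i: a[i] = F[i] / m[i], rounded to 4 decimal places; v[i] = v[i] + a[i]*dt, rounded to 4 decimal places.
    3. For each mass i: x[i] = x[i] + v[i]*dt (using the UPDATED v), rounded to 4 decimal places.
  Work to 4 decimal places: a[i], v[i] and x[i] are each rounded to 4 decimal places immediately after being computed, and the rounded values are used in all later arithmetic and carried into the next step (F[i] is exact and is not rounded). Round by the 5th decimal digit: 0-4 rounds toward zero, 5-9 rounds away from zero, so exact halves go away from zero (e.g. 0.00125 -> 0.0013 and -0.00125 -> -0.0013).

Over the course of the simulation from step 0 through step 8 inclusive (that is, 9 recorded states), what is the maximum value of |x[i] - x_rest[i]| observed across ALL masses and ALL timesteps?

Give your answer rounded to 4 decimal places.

Answer: 2.7500

Derivation:
Step 0: x=[7.0000 11.0000 20.0000 25.0000] v=[0.0000 0.0000 0.0000 0.0000]
Step 1: x=[6.5000 13.5000 18.0000 25.5000] v=[-1.0000 5.0000 -4.0000 1.0000]
Step 2: x=[6.2500 14.7500 17.5000 25.2500] v=[-0.5000 2.5000 -1.0000 -0.5000]
Step 3: x=[6.6250 13.1250 19.5000 24.1250] v=[0.7500 -3.2500 4.0000 -2.2500]
Step 4: x=[7.1250 11.4375 20.6250 23.6875] v=[1.0000 -3.3750 2.2500 -0.8750]
Step 5: x=[7.2032 12.1875 18.6875 24.7188] v=[0.1563 1.5000 -3.8750 2.0625]
Step 6: x=[7.0274 13.6954 16.5157 25.7344] v=[-0.3516 3.0157 -4.3437 2.0312]
Step 7: x=[7.0186 13.2794 17.5431 25.1407] v=[-0.0176 -0.8320 2.0547 -1.1875]
Step 8: x=[7.0750 11.8649 20.2374 23.7482] v=[0.1128 -2.8291 5.3886 -2.7851]
Max displacement = 2.7500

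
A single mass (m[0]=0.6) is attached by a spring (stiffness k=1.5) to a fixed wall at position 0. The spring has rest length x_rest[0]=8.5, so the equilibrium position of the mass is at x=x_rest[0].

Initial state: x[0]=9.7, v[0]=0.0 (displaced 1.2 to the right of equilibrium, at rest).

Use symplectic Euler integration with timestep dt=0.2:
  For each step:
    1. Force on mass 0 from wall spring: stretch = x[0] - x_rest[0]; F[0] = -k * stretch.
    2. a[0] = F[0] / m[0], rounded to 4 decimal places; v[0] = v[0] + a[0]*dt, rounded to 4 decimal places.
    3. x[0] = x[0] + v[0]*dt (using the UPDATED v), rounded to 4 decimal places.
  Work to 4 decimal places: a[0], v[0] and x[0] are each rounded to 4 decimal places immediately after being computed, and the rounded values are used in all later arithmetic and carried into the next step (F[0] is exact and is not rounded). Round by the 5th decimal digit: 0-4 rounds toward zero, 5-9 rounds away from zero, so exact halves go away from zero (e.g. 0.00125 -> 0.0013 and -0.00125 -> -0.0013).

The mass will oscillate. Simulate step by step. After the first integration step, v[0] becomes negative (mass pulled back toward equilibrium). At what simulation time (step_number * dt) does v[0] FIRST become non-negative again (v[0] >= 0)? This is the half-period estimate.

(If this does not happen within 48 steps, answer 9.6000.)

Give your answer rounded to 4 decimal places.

Step 0: x=[9.7000] v=[0.0000]
Step 1: x=[9.5800] v=[-0.6000]
Step 2: x=[9.3520] v=[-1.1400]
Step 3: x=[9.0388] v=[-1.5660]
Step 4: x=[8.6717] v=[-1.8354]
Step 5: x=[8.2874] v=[-1.9213]
Step 6: x=[7.9244] v=[-1.8150]
Step 7: x=[7.6190] v=[-1.5272]
Step 8: x=[7.4017] v=[-1.0867]
Step 9: x=[7.2942] v=[-0.5375]
Step 10: x=[7.3073] v=[0.0654]
First v>=0 after going negative at step 10, time=2.0000

Answer: 2.0000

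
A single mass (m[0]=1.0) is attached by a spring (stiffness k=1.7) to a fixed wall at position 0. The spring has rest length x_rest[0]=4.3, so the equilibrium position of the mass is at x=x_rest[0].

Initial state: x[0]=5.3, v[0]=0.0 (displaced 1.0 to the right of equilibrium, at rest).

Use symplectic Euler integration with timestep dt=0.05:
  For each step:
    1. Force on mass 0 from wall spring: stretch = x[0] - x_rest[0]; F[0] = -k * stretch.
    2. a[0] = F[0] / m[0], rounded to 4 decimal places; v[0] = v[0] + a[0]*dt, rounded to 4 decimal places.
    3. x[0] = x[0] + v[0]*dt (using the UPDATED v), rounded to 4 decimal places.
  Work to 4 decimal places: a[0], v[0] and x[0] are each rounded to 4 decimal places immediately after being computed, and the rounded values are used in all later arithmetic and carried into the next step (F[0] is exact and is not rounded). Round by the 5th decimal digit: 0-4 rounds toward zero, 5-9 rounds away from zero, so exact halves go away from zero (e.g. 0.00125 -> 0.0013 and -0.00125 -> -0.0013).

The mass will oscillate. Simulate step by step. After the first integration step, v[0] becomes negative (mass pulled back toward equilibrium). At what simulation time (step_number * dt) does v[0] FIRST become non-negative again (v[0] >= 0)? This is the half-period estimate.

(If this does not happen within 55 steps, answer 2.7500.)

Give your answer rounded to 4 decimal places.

Answer: 2.4500

Derivation:
Step 0: x=[5.3000] v=[0.0000]
Step 1: x=[5.2958] v=[-0.0850]
Step 2: x=[5.2873] v=[-0.1696]
Step 3: x=[5.2746] v=[-0.2535]
Step 4: x=[5.2578] v=[-0.3363]
Step 5: x=[5.2369] v=[-0.4177]
Step 6: x=[5.2120] v=[-0.4973]
Step 7: x=[5.1833] v=[-0.5748]
Step 8: x=[5.1508] v=[-0.6499]
Step 9: x=[5.1147] v=[-0.7222]
Step 10: x=[5.0751] v=[-0.7915]
Step 11: x=[5.0322] v=[-0.8574]
Step 12: x=[4.9862] v=[-0.9196]
Step 13: x=[4.9373] v=[-0.9779]
Step 14: x=[4.8857] v=[-1.0321]
Step 15: x=[4.8316] v=[-1.0819]
Step 16: x=[4.7752] v=[-1.1271]
Step 17: x=[4.7168] v=[-1.1675]
Step 18: x=[4.6567] v=[-1.2029]
Step 19: x=[4.5950] v=[-1.2332]
Step 20: x=[4.5321] v=[-1.2583]
Step 21: x=[4.4682] v=[-1.2780]
Step 22: x=[4.4036] v=[-1.2923]
Step 23: x=[4.3385] v=[-1.3011]
Step 24: x=[4.2733] v=[-1.3044]
Step 25: x=[4.2082] v=[-1.3021]
Step 26: x=[4.1435] v=[-1.2943]
Step 27: x=[4.0795] v=[-1.2810]
Step 28: x=[4.0164] v=[-1.2623]
Step 29: x=[3.9545] v=[-1.2382]
Step 30: x=[3.8941] v=[-1.2088]
Step 31: x=[3.8354] v=[-1.1743]
Step 32: x=[3.7787] v=[-1.1348]
Step 33: x=[3.7242] v=[-1.0905]
Step 34: x=[3.6721] v=[-1.0416]
Step 35: x=[3.6227] v=[-0.9882]
Step 36: x=[3.5762] v=[-0.9306]
Step 37: x=[3.5327] v=[-0.8691]
Step 38: x=[3.4925] v=[-0.8039]
Step 39: x=[3.4557] v=[-0.7353]
Step 40: x=[3.4225] v=[-0.6635]
Step 41: x=[3.3931] v=[-0.5889]
Step 42: x=[3.3675] v=[-0.5118]
Step 43: x=[3.3459] v=[-0.4325]
Step 44: x=[3.3283] v=[-0.3514]
Step 45: x=[3.3149] v=[-0.2688]
Step 46: x=[3.3056] v=[-0.1851]
Step 47: x=[3.3006] v=[-0.1006]
Step 48: x=[3.2998] v=[-0.0157]
Step 49: x=[3.3033] v=[0.0693]
First v>=0 after going negative at step 49, time=2.4500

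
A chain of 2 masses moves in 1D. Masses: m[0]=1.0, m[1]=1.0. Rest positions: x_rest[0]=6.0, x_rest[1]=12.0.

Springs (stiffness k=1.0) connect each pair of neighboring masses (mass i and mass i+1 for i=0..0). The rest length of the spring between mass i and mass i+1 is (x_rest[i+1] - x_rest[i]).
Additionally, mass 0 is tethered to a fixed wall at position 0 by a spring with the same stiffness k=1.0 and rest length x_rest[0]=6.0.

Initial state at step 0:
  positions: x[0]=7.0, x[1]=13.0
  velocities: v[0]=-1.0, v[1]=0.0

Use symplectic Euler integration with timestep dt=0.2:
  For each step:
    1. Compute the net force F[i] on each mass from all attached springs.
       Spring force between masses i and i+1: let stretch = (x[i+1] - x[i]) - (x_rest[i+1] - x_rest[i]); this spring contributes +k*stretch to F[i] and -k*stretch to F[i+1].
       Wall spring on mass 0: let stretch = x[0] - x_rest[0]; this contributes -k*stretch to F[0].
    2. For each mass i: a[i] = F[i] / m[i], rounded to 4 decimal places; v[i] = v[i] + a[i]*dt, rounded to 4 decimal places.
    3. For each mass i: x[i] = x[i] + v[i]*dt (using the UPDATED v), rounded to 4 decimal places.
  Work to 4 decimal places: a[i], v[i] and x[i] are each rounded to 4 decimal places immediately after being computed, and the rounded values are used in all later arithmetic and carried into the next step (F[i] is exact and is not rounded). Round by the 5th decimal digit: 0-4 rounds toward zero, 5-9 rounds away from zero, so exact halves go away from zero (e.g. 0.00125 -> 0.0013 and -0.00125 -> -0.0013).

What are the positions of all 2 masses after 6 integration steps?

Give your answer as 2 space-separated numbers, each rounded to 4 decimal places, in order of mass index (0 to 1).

Answer: 5.6348 12.6735

Derivation:
Step 0: x=[7.0000 13.0000] v=[-1.0000 0.0000]
Step 1: x=[6.7600 13.0000] v=[-1.2000 0.0000]
Step 2: x=[6.4992 12.9904] v=[-1.3040 -0.0480]
Step 3: x=[6.2381 12.9612] v=[-1.3056 -0.1462]
Step 4: x=[5.9964 12.9030] v=[-1.2086 -0.2908]
Step 5: x=[5.7911 12.8086] v=[-1.0266 -0.4721]
Step 6: x=[5.6348 12.6735] v=[-0.7813 -0.6756]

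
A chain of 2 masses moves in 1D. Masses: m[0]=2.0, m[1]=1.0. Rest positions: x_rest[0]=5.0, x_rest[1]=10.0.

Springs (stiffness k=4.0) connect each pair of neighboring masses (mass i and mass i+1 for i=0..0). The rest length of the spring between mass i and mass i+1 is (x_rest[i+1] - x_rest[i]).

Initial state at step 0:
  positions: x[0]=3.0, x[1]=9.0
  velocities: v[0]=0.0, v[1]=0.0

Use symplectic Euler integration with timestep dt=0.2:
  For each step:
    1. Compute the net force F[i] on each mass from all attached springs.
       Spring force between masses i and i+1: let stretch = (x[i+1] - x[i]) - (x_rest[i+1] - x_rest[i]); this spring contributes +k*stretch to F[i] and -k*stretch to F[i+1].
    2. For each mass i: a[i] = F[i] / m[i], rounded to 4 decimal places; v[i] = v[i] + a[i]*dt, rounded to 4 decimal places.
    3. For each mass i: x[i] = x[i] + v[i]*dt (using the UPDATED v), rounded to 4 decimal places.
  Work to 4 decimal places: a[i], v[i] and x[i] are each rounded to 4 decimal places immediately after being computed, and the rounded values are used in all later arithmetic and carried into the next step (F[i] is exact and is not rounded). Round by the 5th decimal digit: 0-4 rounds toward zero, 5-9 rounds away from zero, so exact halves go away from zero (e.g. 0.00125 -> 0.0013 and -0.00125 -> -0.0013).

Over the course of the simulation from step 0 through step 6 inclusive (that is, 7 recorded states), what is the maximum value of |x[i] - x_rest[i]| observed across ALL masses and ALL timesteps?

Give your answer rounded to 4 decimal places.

Step 0: x=[3.0000 9.0000] v=[0.0000 0.0000]
Step 1: x=[3.0800 8.8400] v=[0.4000 -0.8000]
Step 2: x=[3.2208 8.5584] v=[0.7040 -1.4080]
Step 3: x=[3.3886 8.2228] v=[0.8390 -1.6781]
Step 4: x=[3.5431 7.9137] v=[0.7727 -1.5455]
Step 5: x=[3.6473 7.7053] v=[0.5209 -1.0420]
Step 6: x=[3.6761 7.6476] v=[0.1441 -0.2884]
Max displacement = 2.3524

Answer: 2.3524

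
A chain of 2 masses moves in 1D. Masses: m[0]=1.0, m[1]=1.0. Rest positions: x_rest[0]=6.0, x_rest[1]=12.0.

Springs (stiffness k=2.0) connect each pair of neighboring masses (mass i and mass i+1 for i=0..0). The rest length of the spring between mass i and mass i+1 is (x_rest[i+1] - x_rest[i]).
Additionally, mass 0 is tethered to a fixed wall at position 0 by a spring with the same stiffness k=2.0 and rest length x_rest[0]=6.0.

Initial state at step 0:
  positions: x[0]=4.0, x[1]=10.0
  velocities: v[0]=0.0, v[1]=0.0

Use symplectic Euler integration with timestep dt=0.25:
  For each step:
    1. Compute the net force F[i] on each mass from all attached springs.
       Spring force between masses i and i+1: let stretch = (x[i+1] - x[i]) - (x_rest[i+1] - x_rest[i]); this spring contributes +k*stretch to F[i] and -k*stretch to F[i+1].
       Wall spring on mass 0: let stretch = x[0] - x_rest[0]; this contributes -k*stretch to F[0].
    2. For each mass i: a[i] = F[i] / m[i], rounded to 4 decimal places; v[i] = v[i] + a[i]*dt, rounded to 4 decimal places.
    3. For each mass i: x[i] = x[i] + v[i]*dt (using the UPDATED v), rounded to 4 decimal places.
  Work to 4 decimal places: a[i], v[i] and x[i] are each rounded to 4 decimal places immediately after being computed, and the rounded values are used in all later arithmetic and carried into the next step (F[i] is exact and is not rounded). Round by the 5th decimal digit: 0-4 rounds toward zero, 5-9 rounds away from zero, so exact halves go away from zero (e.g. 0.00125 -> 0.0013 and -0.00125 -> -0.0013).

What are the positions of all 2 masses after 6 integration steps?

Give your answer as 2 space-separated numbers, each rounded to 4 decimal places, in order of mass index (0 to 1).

Answer: 6.2523 11.3654

Derivation:
Step 0: x=[4.0000 10.0000] v=[0.0000 0.0000]
Step 1: x=[4.2500 10.0000] v=[1.0000 0.0000]
Step 2: x=[4.6875 10.0313] v=[1.7500 0.1250]
Step 3: x=[5.2071 10.1446] v=[2.0782 0.4531]
Step 4: x=[5.6930 10.3907] v=[1.9434 0.9844]
Step 5: x=[6.0545 10.7996] v=[1.4458 1.6356]
Step 6: x=[6.2523 11.3654] v=[0.7911 2.2631]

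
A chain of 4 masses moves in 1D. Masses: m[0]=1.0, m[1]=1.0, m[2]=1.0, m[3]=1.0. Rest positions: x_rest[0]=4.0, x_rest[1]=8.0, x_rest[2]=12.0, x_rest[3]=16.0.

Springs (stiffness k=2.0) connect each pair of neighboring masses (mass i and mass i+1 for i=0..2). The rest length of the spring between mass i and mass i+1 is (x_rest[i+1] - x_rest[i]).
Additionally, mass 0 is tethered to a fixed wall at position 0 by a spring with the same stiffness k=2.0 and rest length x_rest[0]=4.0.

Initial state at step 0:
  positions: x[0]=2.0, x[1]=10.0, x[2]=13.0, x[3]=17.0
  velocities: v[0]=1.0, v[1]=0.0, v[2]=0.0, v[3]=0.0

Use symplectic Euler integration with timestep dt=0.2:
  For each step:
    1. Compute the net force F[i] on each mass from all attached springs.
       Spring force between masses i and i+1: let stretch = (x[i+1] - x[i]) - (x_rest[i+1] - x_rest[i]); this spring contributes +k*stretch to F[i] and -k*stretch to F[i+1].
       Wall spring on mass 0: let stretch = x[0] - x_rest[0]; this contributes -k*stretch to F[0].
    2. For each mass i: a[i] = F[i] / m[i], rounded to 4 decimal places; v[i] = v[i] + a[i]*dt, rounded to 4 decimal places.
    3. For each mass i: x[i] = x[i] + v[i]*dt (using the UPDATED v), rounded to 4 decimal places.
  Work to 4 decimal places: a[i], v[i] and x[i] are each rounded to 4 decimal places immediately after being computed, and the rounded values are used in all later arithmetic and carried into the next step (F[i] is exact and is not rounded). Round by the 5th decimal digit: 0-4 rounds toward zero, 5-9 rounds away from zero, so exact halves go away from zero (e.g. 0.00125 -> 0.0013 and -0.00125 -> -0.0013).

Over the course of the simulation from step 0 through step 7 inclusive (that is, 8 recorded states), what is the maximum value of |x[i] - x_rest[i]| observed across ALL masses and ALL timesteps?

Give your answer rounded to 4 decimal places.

Step 0: x=[2.0000 10.0000 13.0000 17.0000] v=[1.0000 0.0000 0.0000 0.0000]
Step 1: x=[2.6800 9.6000 13.0800 17.0000] v=[3.4000 -2.0000 0.4000 0.0000]
Step 2: x=[3.6992 8.9248 13.1952 17.0064] v=[5.0960 -3.3760 0.5760 0.0320]
Step 3: x=[4.8405 8.1732 13.2737 17.0279] v=[5.7066 -3.7581 0.3923 0.1075]
Step 4: x=[5.8612 7.5630 13.2445 17.0691] v=[5.1035 -3.0510 -0.1462 0.2058]
Step 5: x=[6.5491 7.2712 13.0667 17.1243] v=[3.4397 -1.4591 -0.8890 0.2760]
Step 6: x=[6.7709 7.3853 12.7499 17.1749] v=[1.1089 0.5703 -1.5842 0.2530]
Step 7: x=[6.5002 7.8794 12.3579 17.1915] v=[-1.3537 2.4704 -1.9600 0.0830]
Max displacement = 2.7709

Answer: 2.7709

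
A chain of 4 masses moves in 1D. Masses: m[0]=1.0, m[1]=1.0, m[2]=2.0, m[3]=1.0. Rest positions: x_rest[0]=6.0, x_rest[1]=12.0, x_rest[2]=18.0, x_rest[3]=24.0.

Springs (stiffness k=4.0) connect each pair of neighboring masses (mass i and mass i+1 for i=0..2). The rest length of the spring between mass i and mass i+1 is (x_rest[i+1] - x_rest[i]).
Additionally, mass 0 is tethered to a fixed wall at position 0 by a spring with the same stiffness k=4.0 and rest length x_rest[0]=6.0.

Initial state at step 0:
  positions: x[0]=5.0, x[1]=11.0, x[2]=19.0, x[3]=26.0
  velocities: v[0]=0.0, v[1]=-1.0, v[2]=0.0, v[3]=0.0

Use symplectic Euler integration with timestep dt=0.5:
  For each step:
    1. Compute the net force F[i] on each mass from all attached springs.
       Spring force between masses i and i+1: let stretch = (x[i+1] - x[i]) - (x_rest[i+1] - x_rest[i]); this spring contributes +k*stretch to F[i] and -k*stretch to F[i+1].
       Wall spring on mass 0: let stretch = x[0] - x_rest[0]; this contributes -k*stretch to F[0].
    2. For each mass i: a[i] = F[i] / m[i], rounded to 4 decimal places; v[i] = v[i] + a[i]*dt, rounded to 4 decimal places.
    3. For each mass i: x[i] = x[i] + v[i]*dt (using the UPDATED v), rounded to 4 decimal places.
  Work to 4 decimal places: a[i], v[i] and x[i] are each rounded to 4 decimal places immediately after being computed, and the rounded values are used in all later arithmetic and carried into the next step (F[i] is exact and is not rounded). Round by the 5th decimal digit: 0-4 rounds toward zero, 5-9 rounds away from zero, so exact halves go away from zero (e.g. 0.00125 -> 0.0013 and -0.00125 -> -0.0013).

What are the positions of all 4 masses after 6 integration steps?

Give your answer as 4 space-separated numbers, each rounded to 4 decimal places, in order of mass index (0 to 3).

Step 0: x=[5.0000 11.0000 19.0000 26.0000] v=[0.0000 -1.0000 0.0000 0.0000]
Step 1: x=[6.0000 12.5000 18.5000 25.0000] v=[2.0000 3.0000 -1.0000 -2.0000]
Step 2: x=[7.5000 13.5000 18.2500 23.5000] v=[3.0000 2.0000 -0.5000 -3.0000]
Step 3: x=[7.5000 13.2500 18.2500 22.7500] v=[0.0000 -0.5000 0.0000 -1.5000]
Step 4: x=[5.7500 12.2500 18.0000 23.5000] v=[-3.5000 -2.0000 -0.5000 1.5000]
Step 5: x=[4.7500 10.5000 17.6250 24.7500] v=[-2.0000 -3.5000 -0.7500 2.5000]
Step 6: x=[4.7500 10.1250 17.2500 24.8750] v=[0.0000 -0.7500 -0.7500 0.2500]

Answer: 4.7500 10.1250 17.2500 24.8750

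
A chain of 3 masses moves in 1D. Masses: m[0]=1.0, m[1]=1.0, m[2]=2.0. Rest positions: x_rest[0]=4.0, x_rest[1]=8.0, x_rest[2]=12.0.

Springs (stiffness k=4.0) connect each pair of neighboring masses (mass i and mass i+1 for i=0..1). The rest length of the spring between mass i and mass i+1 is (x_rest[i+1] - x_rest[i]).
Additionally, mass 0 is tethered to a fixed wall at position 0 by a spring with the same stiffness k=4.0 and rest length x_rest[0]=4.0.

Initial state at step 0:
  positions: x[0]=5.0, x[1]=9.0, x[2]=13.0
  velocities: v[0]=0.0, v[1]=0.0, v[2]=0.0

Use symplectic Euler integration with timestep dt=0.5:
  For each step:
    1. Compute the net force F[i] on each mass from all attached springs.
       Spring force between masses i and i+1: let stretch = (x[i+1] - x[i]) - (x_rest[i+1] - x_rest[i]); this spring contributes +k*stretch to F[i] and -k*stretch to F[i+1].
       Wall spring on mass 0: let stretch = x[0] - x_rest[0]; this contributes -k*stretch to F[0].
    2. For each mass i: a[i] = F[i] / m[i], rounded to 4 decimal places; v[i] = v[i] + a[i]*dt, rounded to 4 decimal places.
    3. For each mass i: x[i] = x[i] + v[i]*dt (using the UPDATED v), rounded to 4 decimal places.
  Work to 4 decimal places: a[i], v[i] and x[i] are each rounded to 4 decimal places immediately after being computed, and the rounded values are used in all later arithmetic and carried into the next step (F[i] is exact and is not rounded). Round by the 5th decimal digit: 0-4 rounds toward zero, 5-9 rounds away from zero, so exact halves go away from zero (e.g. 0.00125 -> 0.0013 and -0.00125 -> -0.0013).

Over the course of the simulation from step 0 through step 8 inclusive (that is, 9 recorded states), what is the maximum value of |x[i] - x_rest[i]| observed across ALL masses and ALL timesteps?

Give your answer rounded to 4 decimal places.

Step 0: x=[5.0000 9.0000 13.0000] v=[0.0000 0.0000 0.0000]
Step 1: x=[4.0000 9.0000 13.0000] v=[-2.0000 0.0000 0.0000]
Step 2: x=[4.0000 8.0000 13.0000] v=[0.0000 -2.0000 0.0000]
Step 3: x=[4.0000 8.0000 12.5000] v=[0.0000 0.0000 -1.0000]
Step 4: x=[4.0000 8.5000 11.7500] v=[0.0000 1.0000 -1.5000]
Step 5: x=[4.5000 7.7500 11.3750] v=[1.0000 -1.5000 -0.7500]
Step 6: x=[3.7500 7.3750 11.1875] v=[-1.5000 -0.7500 -0.3750]
Step 7: x=[2.8750 7.1875 11.0938] v=[-1.7500 -0.3750 -0.1875]
Step 8: x=[3.4375 6.5938 11.0469] v=[1.1250 -1.1874 -0.0938]
Max displacement = 1.4062

Answer: 1.4062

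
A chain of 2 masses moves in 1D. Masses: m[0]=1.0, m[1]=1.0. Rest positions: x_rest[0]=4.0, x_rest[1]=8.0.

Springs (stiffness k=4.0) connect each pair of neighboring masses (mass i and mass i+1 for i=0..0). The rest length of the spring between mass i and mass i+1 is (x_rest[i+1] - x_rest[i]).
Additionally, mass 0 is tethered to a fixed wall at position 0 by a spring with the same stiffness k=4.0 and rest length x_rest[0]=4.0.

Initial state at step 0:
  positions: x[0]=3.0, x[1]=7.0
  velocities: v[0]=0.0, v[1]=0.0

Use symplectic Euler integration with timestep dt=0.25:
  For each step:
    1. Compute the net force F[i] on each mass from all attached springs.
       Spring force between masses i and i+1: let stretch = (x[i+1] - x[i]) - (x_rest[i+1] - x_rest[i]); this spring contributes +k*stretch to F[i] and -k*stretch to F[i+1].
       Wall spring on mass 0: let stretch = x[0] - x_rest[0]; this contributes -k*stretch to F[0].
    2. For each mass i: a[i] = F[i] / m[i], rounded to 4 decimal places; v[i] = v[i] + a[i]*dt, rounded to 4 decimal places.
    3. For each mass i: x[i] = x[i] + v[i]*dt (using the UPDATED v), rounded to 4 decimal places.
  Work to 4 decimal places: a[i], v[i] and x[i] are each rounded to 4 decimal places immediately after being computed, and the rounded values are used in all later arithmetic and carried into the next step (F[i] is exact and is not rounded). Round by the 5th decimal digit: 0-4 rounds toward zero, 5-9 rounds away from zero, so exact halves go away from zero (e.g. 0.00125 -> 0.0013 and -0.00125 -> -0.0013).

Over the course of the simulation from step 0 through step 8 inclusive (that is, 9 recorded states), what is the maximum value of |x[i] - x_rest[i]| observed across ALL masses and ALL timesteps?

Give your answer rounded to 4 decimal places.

Answer: 1.1682

Derivation:
Step 0: x=[3.0000 7.0000] v=[0.0000 0.0000]
Step 1: x=[3.2500 7.0000] v=[1.0000 0.0000]
Step 2: x=[3.6250 7.0625] v=[1.5000 0.2500]
Step 3: x=[3.9531 7.2656] v=[1.3125 0.8125]
Step 4: x=[4.1211 7.6406] v=[0.6719 1.5000]
Step 5: x=[4.1387 8.1357] v=[0.0703 1.9805]
Step 6: x=[4.1209 8.6316] v=[-0.0714 1.9835]
Step 7: x=[4.2005 8.9998] v=[0.3184 1.4728]
Step 8: x=[4.4298 9.1682] v=[0.9172 0.6735]
Max displacement = 1.1682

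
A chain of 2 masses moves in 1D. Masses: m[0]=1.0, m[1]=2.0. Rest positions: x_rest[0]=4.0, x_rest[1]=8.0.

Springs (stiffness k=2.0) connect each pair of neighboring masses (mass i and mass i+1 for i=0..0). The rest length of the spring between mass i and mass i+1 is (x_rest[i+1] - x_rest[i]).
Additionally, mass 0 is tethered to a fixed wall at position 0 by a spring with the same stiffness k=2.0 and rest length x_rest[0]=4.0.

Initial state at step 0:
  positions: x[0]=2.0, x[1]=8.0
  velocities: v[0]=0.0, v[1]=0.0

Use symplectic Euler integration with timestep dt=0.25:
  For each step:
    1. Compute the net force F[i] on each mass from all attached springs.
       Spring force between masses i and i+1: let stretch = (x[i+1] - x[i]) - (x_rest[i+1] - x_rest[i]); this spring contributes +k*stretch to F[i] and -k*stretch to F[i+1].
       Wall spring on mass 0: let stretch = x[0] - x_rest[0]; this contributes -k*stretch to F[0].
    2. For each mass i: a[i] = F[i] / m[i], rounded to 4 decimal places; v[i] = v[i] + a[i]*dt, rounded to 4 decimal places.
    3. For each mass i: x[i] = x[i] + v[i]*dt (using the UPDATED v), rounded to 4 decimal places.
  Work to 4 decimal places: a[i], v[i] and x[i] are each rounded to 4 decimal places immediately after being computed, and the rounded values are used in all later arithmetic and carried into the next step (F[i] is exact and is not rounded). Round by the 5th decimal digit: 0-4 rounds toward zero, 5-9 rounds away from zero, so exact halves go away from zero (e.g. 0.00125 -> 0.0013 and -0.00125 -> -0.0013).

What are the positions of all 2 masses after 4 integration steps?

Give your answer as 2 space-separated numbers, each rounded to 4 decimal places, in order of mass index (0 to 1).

Step 0: x=[2.0000 8.0000] v=[0.0000 0.0000]
Step 1: x=[2.5000 7.8750] v=[2.0000 -0.5000]
Step 2: x=[3.3594 7.6641] v=[3.4375 -0.8438]
Step 3: x=[4.3370 7.4341] v=[3.9102 -0.9200]
Step 4: x=[5.1596 7.2605] v=[3.2903 -0.6943]

Answer: 5.1596 7.2605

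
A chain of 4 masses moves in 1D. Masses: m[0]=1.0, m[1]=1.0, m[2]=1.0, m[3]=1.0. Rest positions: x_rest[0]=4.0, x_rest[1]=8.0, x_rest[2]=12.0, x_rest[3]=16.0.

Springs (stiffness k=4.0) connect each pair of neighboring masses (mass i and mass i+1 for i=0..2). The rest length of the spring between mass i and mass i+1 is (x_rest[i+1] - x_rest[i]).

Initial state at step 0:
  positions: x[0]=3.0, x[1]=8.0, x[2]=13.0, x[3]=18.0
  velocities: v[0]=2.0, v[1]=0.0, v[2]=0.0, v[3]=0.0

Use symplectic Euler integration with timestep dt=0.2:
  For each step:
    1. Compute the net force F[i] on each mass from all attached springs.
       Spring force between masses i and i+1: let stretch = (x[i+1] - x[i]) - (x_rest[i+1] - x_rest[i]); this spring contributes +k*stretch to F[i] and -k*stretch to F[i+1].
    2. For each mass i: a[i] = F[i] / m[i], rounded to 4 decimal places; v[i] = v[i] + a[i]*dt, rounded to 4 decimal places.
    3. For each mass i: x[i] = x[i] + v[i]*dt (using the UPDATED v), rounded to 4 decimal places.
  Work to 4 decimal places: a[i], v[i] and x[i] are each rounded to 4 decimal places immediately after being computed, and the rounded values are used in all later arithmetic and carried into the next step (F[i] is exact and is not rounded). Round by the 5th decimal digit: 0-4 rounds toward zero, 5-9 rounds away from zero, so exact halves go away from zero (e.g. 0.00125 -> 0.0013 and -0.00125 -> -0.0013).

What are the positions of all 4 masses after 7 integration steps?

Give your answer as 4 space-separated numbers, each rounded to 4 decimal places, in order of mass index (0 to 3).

Step 0: x=[3.0000 8.0000 13.0000 18.0000] v=[2.0000 0.0000 0.0000 0.0000]
Step 1: x=[3.5600 8.0000 13.0000 17.8400] v=[2.8000 0.0000 0.0000 -0.8000]
Step 2: x=[4.1904 8.0896 12.9744 17.5456] v=[3.1520 0.4480 -0.1280 -1.4720]
Step 3: x=[4.8047 8.3369 12.8986 17.1598] v=[3.0714 1.2365 -0.3789 -1.9290]
Step 4: x=[5.3441 8.7489 12.7747 16.7322] v=[2.6972 2.0601 -0.6193 -2.1380]
Step 5: x=[5.7883 9.2603 12.6399 16.3114] v=[2.2210 2.5569 -0.6739 -2.1040]
Step 6: x=[6.1480 9.7569 12.5518 15.9432] v=[1.7986 2.4830 -0.4404 -1.8412]
Step 7: x=[6.4451 10.1233 12.5592 15.6723] v=[1.4857 1.8318 0.0368 -1.3543]

Answer: 6.4451 10.1233 12.5592 15.6723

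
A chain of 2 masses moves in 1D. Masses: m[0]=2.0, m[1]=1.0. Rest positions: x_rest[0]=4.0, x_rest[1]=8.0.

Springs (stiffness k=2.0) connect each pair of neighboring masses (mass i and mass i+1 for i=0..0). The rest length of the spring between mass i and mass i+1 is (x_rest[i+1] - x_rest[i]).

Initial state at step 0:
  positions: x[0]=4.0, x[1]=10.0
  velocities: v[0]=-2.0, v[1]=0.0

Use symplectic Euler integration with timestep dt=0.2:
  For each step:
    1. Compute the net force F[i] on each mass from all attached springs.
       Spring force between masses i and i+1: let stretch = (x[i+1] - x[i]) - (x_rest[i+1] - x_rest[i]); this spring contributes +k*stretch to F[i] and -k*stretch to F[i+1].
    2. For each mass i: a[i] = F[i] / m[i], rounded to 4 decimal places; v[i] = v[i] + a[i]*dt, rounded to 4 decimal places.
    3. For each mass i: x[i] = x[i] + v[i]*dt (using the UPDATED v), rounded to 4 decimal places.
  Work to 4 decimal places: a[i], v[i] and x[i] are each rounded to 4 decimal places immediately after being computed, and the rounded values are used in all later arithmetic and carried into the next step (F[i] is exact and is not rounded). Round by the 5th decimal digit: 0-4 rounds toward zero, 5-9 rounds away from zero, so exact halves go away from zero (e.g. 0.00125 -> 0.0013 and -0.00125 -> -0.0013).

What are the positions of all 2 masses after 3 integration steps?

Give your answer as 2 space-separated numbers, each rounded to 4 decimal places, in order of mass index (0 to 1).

Answer: 3.2952 9.0095

Derivation:
Step 0: x=[4.0000 10.0000] v=[-2.0000 0.0000]
Step 1: x=[3.6800 9.8400] v=[-1.6000 -0.8000]
Step 2: x=[3.4464 9.5072] v=[-1.1680 -1.6640]
Step 3: x=[3.2952 9.0095] v=[-0.7558 -2.4883]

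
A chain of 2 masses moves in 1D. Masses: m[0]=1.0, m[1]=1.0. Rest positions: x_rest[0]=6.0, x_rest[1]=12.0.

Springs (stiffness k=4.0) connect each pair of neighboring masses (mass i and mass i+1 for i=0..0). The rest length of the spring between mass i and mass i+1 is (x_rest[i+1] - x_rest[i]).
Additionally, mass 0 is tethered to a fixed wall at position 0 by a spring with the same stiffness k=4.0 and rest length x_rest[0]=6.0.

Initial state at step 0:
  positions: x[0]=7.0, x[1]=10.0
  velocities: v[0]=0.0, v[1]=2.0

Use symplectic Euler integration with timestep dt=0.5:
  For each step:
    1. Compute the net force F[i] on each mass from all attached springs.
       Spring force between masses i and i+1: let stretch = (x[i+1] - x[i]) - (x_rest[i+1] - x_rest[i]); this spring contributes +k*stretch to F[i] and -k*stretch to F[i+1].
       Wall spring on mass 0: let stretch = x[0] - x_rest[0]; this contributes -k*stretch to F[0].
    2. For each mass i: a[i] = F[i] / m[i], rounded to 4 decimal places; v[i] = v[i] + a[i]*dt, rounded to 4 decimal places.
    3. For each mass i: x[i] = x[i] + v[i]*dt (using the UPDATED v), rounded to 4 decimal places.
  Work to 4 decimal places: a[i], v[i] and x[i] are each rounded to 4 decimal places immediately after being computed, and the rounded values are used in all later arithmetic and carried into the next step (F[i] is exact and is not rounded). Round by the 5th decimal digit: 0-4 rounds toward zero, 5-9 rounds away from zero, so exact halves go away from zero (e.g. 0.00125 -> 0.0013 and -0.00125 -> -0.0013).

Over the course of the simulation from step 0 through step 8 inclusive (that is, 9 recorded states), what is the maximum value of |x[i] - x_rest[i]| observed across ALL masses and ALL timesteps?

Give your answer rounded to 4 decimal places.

Answer: 4.0000

Derivation:
Step 0: x=[7.0000 10.0000] v=[0.0000 2.0000]
Step 1: x=[3.0000 14.0000] v=[-8.0000 8.0000]
Step 2: x=[7.0000 13.0000] v=[8.0000 -2.0000]
Step 3: x=[10.0000 12.0000] v=[6.0000 -2.0000]
Step 4: x=[5.0000 15.0000] v=[-10.0000 6.0000]
Step 5: x=[5.0000 14.0000] v=[0.0000 -2.0000]
Step 6: x=[9.0000 10.0000] v=[8.0000 -8.0000]
Step 7: x=[5.0000 11.0000] v=[-8.0000 2.0000]
Step 8: x=[2.0000 12.0000] v=[-6.0000 2.0000]
Max displacement = 4.0000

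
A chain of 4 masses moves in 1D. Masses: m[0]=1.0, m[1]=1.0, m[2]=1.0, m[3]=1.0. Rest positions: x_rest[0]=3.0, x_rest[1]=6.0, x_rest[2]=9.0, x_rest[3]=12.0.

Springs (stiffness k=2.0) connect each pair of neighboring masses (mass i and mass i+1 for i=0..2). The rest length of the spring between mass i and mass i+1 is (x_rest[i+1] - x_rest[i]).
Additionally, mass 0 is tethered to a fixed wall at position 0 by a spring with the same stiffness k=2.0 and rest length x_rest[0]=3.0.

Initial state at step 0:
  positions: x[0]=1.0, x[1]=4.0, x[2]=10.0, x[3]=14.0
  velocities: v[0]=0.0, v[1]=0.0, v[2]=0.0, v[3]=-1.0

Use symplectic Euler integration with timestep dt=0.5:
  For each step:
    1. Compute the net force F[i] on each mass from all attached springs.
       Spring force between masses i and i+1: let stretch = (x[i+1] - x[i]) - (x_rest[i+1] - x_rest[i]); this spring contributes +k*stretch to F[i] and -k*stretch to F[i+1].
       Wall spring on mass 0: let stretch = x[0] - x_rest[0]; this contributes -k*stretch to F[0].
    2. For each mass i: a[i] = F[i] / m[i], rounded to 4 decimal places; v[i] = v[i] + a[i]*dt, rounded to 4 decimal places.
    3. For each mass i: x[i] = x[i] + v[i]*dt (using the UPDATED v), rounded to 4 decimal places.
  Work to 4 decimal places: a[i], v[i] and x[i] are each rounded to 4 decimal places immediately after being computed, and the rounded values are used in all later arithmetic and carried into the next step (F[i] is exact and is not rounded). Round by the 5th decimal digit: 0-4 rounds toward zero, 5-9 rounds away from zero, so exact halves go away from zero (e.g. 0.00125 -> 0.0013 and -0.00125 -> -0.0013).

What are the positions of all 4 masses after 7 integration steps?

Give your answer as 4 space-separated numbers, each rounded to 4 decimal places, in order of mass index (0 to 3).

Answer: 1.1173 3.7813 7.9219 12.7813

Derivation:
Step 0: x=[1.0000 4.0000 10.0000 14.0000] v=[0.0000 0.0000 0.0000 -1.0000]
Step 1: x=[2.0000 5.5000 9.0000 13.0000] v=[2.0000 3.0000 -2.0000 -2.0000]
Step 2: x=[3.7500 7.0000 8.2500 11.5000] v=[3.5000 3.0000 -1.5000 -3.0000]
Step 3: x=[5.2500 7.5000 8.5000 9.8750] v=[3.0000 1.0000 0.5000 -3.2500]
Step 4: x=[5.2500 7.3750 8.9375 9.0625] v=[0.0000 -0.2500 0.8750 -1.6250]
Step 5: x=[3.6875 6.9688 8.6563 9.6875] v=[-3.1250 -0.8125 -0.5625 1.2500]
Step 6: x=[1.9219 5.7657 8.0469 11.2969] v=[-3.5312 -2.4063 -1.2188 3.2188]
Step 7: x=[1.1173 3.7813 7.9219 12.7813] v=[-1.6093 -3.9689 -0.2500 2.9688]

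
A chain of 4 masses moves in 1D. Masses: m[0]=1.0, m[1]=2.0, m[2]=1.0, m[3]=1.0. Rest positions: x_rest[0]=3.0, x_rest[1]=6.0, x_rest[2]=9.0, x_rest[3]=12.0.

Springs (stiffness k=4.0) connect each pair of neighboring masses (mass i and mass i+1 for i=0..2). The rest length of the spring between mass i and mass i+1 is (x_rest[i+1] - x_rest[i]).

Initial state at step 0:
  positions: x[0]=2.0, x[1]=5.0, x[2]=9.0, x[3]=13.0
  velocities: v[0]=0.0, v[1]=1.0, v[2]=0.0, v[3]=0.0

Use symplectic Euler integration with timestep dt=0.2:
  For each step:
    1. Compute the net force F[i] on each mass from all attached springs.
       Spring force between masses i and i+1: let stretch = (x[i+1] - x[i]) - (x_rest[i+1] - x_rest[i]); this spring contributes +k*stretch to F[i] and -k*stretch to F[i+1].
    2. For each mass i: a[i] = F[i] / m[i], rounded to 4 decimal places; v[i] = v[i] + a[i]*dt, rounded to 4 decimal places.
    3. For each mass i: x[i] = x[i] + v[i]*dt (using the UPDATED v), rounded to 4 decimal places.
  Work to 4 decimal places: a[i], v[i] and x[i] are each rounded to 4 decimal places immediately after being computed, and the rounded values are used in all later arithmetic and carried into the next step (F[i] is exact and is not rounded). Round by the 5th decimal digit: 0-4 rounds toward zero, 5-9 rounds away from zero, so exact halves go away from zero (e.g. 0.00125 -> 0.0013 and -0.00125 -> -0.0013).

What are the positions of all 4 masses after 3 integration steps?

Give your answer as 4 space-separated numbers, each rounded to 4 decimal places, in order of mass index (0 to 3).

Answer: 2.1777 5.9003 9.0548 12.1670

Derivation:
Step 0: x=[2.0000 5.0000 9.0000 13.0000] v=[0.0000 1.0000 0.0000 0.0000]
Step 1: x=[2.0000 5.2800 9.0000 12.8400] v=[0.0000 1.4000 0.0000 -0.8000]
Step 2: x=[2.0448 5.5952 9.0192 12.5456] v=[0.2240 1.5760 0.0960 -1.4720]
Step 3: x=[2.1777 5.9003 9.0548 12.1670] v=[0.6643 1.5254 0.1779 -1.8931]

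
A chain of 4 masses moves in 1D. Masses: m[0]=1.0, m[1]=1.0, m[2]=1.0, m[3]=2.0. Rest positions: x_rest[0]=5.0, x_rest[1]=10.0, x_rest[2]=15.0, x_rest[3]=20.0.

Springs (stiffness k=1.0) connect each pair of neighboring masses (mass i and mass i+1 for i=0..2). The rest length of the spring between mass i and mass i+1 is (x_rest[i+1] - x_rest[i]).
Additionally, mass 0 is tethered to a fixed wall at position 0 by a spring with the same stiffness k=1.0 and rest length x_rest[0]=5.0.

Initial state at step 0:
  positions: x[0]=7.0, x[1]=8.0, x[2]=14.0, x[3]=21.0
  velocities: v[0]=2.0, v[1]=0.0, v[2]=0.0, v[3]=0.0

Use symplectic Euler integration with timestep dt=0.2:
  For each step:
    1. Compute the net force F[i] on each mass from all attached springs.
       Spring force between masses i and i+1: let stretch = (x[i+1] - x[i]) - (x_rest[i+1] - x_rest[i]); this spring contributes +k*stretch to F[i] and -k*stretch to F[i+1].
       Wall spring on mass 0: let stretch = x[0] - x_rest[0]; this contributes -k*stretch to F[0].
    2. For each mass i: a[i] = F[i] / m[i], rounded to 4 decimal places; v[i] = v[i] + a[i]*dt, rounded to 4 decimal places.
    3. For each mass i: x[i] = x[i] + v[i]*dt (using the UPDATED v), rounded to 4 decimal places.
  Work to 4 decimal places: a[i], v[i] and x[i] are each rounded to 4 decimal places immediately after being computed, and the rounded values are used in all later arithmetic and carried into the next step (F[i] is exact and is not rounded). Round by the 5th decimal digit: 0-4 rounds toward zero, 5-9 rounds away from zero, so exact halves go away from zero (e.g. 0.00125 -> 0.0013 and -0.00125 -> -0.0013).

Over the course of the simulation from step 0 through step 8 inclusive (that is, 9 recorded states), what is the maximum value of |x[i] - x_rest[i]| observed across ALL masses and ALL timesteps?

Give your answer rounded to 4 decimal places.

Step 0: x=[7.0000 8.0000 14.0000 21.0000] v=[2.0000 0.0000 0.0000 0.0000]
Step 1: x=[7.1600 8.2000 14.0400 20.9600] v=[0.8000 1.0000 0.2000 -0.2000]
Step 2: x=[7.0752 8.5920 14.1232 20.8816] v=[-0.4240 1.9600 0.4160 -0.3920]
Step 3: x=[6.7681 9.1446 14.2555 20.7680] v=[-1.5357 2.7629 0.6614 -0.5678]
Step 4: x=[6.2853 9.8066 14.4438 20.6242] v=[-2.4140 3.3098 0.9417 -0.7191]
Step 5: x=[5.6919 10.5132 14.6939 20.4568] v=[-2.9668 3.5330 1.2503 -0.8371]
Step 6: x=[5.0637 11.1942 15.0072 20.2741] v=[-3.1409 3.4049 1.5667 -0.9134]
Step 7: x=[4.4782 11.7825 15.3787 20.0861] v=[-2.9275 2.9414 1.8575 -0.9401]
Step 8: x=[4.0057 12.2225 15.7946 19.9039] v=[-2.3623 2.1998 2.0797 -0.9108]
Max displacement = 2.2225

Answer: 2.2225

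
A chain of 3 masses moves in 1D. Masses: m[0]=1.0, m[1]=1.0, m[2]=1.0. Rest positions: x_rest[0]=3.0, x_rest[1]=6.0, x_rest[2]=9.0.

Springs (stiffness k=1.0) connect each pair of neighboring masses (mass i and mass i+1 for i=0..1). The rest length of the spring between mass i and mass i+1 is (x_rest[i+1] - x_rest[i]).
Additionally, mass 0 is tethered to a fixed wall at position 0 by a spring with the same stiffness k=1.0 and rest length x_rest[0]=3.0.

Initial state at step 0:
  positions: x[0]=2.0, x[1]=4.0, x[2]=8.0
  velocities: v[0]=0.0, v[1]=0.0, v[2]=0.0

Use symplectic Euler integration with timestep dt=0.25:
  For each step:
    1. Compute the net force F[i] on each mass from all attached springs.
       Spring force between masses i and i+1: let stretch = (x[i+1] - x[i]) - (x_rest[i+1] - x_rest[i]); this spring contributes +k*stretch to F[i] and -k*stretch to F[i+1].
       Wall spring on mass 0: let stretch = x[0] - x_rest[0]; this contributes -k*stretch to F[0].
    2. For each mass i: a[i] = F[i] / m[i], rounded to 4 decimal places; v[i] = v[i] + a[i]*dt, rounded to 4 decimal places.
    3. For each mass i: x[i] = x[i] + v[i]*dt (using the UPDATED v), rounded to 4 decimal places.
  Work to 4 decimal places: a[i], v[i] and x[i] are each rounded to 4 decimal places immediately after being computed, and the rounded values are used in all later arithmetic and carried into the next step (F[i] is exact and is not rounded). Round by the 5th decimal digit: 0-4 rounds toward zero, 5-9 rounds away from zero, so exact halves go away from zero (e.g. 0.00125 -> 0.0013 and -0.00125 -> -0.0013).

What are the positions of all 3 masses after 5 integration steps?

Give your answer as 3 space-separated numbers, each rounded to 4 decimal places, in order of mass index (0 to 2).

Step 0: x=[2.0000 4.0000 8.0000] v=[0.0000 0.0000 0.0000]
Step 1: x=[2.0000 4.1250 7.9375] v=[0.0000 0.5000 -0.2500]
Step 2: x=[2.0078 4.3555 7.8242] v=[0.0313 0.9219 -0.4531]
Step 3: x=[2.0369 4.6561 7.6816] v=[0.1163 1.2022 -0.5703]
Step 4: x=[2.1024 4.9821 7.5374] v=[0.2619 1.3038 -0.5767]
Step 5: x=[2.2165 5.2878 7.4210] v=[0.4562 1.2227 -0.4655]

Answer: 2.2165 5.2878 7.4210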